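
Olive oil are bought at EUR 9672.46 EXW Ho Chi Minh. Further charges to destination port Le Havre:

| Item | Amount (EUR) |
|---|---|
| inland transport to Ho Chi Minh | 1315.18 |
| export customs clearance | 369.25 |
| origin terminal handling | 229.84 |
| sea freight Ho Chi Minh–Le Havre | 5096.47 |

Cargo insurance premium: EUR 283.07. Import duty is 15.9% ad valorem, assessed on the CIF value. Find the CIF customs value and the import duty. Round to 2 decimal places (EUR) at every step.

CIF = EXW price + pre-shipment costs + freight + insurance
CIF = 9672.46 + 1315.18 + 369.25 + 229.84 + 5096.47 + 283.07 = 16966.27
Import duty = 16966.27 × 15.9% = 2697.64

CIF value: EUR 16966.27; import duty: EUR 2697.64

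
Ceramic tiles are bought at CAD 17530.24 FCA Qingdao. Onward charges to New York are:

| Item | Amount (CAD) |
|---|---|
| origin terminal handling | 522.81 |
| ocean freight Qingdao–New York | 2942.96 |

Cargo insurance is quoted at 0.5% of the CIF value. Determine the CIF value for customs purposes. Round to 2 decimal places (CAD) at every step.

Let C be the CIF value. C = FCA price + pre-shipment costs + freight + 0.5% × C
C − 0.5% × C = 17530.24 + 522.81 + 2942.96
0.995 × C = 20996.01
C = 20996.01 / 0.995 = 21101.52
Insurance premium = 0.5% × 21101.52 = 105.51

CIF value: CAD 21101.52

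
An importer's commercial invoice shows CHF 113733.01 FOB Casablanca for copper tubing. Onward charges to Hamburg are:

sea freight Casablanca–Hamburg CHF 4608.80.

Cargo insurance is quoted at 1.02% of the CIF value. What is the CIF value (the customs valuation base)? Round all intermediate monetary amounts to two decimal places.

CIF value: CHF 119561.34

Let C be the CIF value. C = FOB price + freight + 1.02% × C
C − 1.02% × C = 113733.01 + 4608.80
0.9898 × C = 118341.81
C = 118341.81 / 0.9898 = 119561.34
Insurance premium = 1.02% × 119561.34 = 1219.53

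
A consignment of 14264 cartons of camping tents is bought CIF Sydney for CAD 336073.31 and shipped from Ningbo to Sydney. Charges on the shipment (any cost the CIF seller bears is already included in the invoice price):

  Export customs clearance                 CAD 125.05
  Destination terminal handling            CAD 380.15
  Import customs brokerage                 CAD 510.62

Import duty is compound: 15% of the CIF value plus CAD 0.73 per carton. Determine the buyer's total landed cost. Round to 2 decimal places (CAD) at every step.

Total landed cost: CAD 397787.80

CIF: the seller pays costs through ocean freight and marine insurance to the destination port.
Already in the invoice (seller's account under CIF): export clearance — exclude.
The CIF price already equals the CIF value: 336073.31
Ad valorem component: 336073.31 × 15% = 50411.00
Specific component: 14264 × 0.73 = 10412.72
Import duty = 50411.00 + 10412.72 = 60823.72
Buyer bears: destination terminal 380.15 + brokerage 510.62 + duty 60823.72 = 61714.49
Landed cost = invoice 336073.31 + 61714.49 = 397787.80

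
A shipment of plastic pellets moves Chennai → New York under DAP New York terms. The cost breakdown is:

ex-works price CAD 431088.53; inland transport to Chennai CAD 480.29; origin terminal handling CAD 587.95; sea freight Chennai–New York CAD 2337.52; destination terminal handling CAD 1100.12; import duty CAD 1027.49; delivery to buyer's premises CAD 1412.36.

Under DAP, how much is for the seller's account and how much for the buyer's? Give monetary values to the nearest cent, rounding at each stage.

DAP: the seller bears all costs to the named destination except import duty and clearance.
Seller's account: goods 431088.53 + inland to port 480.29 + origin terminal 587.95 + freight 2337.52 + destination terminal 1100.12 + delivery 1412.36 = 437006.77
Buyer's account: duty 1027.49 = 1027.49

Seller: CAD 437006.77; buyer: CAD 1027.49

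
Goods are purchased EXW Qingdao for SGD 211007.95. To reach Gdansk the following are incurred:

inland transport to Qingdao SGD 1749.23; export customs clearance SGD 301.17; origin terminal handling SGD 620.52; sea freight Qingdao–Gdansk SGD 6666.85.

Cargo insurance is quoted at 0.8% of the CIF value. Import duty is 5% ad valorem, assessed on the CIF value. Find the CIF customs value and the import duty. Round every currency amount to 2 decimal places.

Let C be the CIF value. C = EXW price + pre-shipment costs + freight + 0.8% × C
C − 0.8% × C = 211007.95 + 1749.23 + 301.17 + 620.52 + 6666.85
0.992 × C = 220345.72
C = 220345.72 / 0.992 = 222122.70
Insurance premium = 0.8% × 222122.70 = 1776.98
Import duty = 222122.70 × 5% = 11106.14

CIF value: SGD 222122.70; import duty: SGD 11106.14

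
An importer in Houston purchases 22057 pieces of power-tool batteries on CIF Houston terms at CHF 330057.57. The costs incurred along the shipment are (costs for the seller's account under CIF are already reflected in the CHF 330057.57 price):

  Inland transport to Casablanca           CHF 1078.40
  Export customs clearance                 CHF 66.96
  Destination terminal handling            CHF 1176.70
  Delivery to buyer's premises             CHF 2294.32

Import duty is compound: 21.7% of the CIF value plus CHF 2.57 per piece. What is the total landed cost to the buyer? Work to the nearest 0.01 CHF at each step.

Total landed cost: CHF 461837.57

CIF: the seller pays costs through ocean freight and marine insurance to the destination port.
Already in the invoice (seller's account under CIF): inland to port, export clearance — exclude.
The CIF price already equals the CIF value: 330057.57
Ad valorem component: 330057.57 × 21.7% = 71622.49
Specific component: 22057 × 2.57 = 56686.49
Import duty = 71622.49 + 56686.49 = 128308.98
Buyer bears: destination terminal 1176.70 + delivery 2294.32 + duty 128308.98 = 131780.00
Landed cost = invoice 330057.57 + 131780.00 = 461837.57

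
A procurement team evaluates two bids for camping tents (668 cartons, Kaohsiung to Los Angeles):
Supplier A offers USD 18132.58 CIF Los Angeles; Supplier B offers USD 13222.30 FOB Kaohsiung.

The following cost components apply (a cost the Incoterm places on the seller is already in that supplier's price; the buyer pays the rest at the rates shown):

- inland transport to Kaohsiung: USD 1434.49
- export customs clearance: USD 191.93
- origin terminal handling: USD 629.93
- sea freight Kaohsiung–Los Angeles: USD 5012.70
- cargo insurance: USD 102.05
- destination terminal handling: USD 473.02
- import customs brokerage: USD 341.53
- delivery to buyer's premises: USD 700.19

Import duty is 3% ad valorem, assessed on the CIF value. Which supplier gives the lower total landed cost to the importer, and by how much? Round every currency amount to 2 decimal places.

Supplier A (CIF):
The CIF price already equals the CIF value: 18132.58
Import duty = 18132.58 × 3% = 543.98
Buyer bears (A): 473.02 + 341.53 + 700.19 = 1514.74
Landed cost (A) = invoice 18132.58 + 1514.74 + duty 543.98 = 20191.30
Supplier B (FOB):
CIF value = FOB price + freight + insurance = 13222.30 + 5012.70 + 102.05 = 18337.05
Import duty = 18337.05 × 3% = 550.11
Buyer bears (B): 5012.70 + 102.05 + 473.02 + 341.53 + 700.19 = 6629.49
Landed cost (B) = invoice 13222.30 + 6629.49 + duty 550.11 = 20401.90
Difference = |20191.30 − 20401.90| = 210.60

Supplier A is cheaper by USD 210.60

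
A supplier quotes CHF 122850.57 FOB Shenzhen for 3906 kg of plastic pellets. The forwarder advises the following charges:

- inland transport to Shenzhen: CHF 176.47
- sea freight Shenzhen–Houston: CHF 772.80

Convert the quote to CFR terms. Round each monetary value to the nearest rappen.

CFR price: CHF 123623.37

Not relevant to the conversion: inland to port — on the seller under both FOB and CFR; already in the FOB price and stays in the CFR price.
From FOB to CFR, the seller additionally bears: freight.
CFR price = 122850.57 + 772.80 = 123623.37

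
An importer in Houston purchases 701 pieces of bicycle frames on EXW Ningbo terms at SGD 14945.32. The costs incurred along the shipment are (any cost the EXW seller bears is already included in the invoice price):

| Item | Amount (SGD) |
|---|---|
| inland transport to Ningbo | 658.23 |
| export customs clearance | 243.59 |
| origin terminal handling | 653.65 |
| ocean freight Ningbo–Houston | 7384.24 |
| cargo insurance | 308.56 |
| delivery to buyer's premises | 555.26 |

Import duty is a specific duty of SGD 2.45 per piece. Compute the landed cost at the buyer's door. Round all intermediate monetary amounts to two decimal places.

Total landed cost: SGD 26466.30

EXW: the seller makes goods available at their premises; the buyer bears all onward costs.
CIF value = EXW price + inland to port + export clearance + origin terminal + freight + insurance = 14945.32 + 658.23 + 243.59 + 653.65 + 7384.24 + 308.56 = 24193.59
Import duty = 701 × 2.45 = 1717.45
Buyer bears: inland to port 658.23 + export clearance 243.59 + origin terminal 653.65 + freight 7384.24 + insurance 308.56 + delivery 555.26 + duty 1717.45 = 11520.98
Landed cost = invoice 14945.32 + 11520.98 = 26466.30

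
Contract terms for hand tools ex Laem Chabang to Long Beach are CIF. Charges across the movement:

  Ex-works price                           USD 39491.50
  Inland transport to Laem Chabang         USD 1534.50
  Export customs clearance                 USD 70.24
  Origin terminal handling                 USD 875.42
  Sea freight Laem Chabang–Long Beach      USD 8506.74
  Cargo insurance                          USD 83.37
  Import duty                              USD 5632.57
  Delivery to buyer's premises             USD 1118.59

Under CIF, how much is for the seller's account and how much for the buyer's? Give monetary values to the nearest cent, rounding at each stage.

Seller: USD 50561.77; buyer: USD 6751.16

CIF: the seller pays costs through ocean freight and marine insurance to the destination port.
Seller's account: goods 39491.50 + inland to port 1534.50 + export clearance 70.24 + origin terminal 875.42 + freight 8506.74 + insurance 83.37 = 50561.77
Buyer's account: duty 5632.57 + delivery 1118.59 = 6751.16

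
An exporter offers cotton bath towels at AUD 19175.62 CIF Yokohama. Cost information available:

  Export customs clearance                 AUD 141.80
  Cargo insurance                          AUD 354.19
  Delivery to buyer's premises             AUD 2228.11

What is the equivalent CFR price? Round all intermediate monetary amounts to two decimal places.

Not relevant to the conversion: export clearance — on the seller under both CIF and CFR; already in the CIF price and stays in the CFR price. delivery — on the buyer under both terms; not part of either seller's price.
From CIF to CFR, the seller no longer bears: insurance.
CFR price = 19175.62 − 354.19 = 18821.43

CFR price: AUD 18821.43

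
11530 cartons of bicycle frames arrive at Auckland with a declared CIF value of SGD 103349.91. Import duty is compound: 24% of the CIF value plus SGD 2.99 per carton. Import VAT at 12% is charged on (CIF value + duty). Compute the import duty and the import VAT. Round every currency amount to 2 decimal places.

Import duty: SGD 59278.68; import VAT: SGD 19515.43

Ad valorem component: 103349.91 × 24% = 24803.98
Specific component: 11530 × 2.99 = 34474.70
Import duty = 24803.98 + 34474.70 = 59278.68
VAT base = CIF + duty = 103349.91 + 59278.68 = 162628.59
Import VAT = 162628.59 × 12% = 19515.43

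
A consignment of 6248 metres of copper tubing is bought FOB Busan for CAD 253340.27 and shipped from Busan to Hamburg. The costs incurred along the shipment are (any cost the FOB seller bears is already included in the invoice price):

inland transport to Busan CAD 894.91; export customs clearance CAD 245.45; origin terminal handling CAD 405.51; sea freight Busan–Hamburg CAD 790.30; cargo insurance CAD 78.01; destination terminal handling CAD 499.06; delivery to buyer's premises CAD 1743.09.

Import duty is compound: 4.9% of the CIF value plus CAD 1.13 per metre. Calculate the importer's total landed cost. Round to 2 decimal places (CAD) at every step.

Total landed cost: CAD 275967.19

FOB: the seller bears costs until goods are on board at the origin port; the buyer bears freight, insurance and all costs thereafter.
Already in the invoice (seller's account under FOB): inland to port, export clearance, origin terminal — exclude.
CIF value = FOB price + freight + insurance = 253340.27 + 790.30 + 78.01 = 254208.58
Ad valorem component: 254208.58 × 4.9% = 12456.22
Specific component: 6248 × 1.13 = 7060.24
Import duty = 12456.22 + 7060.24 = 19516.46
Buyer bears: freight 790.30 + insurance 78.01 + destination terminal 499.06 + delivery 1743.09 + duty 19516.46 = 22626.92
Landed cost = invoice 253340.27 + 22626.92 = 275967.19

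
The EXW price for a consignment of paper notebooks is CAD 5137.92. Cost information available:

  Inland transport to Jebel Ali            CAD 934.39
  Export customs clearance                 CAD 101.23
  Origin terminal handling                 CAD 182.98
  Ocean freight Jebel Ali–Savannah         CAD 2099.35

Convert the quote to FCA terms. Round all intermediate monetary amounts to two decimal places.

Not relevant to the conversion: origin terminal, freight — on the buyer under both terms; not part of either seller's price.
From EXW to FCA, the seller additionally bears: inland to port, export clearance.
FCA price = 5137.92 + 934.39 + 101.23 = 6173.54

FCA price: CAD 6173.54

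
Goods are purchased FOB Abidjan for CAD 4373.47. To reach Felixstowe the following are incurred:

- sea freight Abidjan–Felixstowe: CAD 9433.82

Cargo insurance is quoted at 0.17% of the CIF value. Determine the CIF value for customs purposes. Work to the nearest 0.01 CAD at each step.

Let C be the CIF value. C = FOB price + freight + 0.17% × C
C − 0.17% × C = 4373.47 + 9433.82
0.9983 × C = 13807.29
C = 13807.29 / 0.9983 = 13830.80
Insurance premium = 0.17% × 13830.80 = 23.51

CIF value: CAD 13830.80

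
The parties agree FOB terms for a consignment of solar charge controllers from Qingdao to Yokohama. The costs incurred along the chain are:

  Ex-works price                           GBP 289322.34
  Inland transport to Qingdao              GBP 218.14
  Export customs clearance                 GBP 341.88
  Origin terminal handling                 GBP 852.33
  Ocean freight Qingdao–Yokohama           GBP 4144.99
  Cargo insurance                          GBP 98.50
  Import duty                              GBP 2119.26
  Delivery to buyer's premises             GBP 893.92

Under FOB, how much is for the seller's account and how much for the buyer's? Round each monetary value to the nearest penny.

FOB: the seller bears costs until goods are on board at the origin port; the buyer bears freight, insurance and all costs thereafter.
Seller's account: goods 289322.34 + inland to port 218.14 + export clearance 341.88 + origin terminal 852.33 = 290734.69
Buyer's account: freight 4144.99 + insurance 98.50 + duty 2119.26 + delivery 893.92 = 7256.67

Seller: GBP 290734.69; buyer: GBP 7256.67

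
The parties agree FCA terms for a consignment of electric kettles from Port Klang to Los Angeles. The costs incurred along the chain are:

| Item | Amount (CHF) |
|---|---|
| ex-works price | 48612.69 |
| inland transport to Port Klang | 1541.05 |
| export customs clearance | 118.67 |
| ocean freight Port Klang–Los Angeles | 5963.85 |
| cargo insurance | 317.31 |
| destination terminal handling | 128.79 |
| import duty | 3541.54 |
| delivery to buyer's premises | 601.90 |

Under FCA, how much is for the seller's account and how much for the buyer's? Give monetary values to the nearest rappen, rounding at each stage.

Seller: CHF 50272.41; buyer: CHF 10553.39

FCA: the seller delivers export-cleared goods to the carrier; the buyer bears costs from that point.
Seller's account: goods 48612.69 + inland to port 1541.05 + export clearance 118.67 = 50272.41
Buyer's account: freight 5963.85 + insurance 317.31 + destination terminal 128.79 + duty 3541.54 + delivery 601.90 = 10553.39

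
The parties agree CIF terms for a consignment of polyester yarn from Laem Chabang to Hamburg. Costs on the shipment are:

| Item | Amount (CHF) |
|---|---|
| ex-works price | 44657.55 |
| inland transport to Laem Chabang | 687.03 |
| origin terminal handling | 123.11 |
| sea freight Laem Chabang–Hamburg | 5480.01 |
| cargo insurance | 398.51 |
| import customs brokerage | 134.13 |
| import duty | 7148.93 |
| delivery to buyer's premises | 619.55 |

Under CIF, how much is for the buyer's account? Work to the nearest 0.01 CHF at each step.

Buyer's account: CHF 7902.61

CIF: the seller pays costs through ocean freight and marine insurance to the destination port.
Seller's account: goods 44657.55 + inland to port 687.03 + origin terminal 123.11 + freight 5480.01 + insurance 398.51 = 51346.21
Buyer's account: brokerage 134.13 + duty 7148.93 + delivery 619.55 = 7902.61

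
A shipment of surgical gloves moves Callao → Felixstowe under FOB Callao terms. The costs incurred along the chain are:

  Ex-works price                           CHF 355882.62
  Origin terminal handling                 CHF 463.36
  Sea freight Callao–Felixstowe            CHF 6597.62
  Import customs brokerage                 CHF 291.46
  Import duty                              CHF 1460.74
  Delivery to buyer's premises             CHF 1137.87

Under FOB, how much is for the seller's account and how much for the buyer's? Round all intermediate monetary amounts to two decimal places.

Seller: CHF 356345.98; buyer: CHF 9487.69

FOB: the seller bears costs until goods are on board at the origin port; the buyer bears freight, insurance and all costs thereafter.
Seller's account: goods 355882.62 + origin terminal 463.36 = 356345.98
Buyer's account: freight 6597.62 + brokerage 291.46 + duty 1460.74 + delivery 1137.87 = 9487.69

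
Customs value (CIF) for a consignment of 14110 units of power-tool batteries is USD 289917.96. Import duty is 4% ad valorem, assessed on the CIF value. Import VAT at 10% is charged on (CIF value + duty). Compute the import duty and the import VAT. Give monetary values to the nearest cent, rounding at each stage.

Import duty: USD 11596.72; import VAT: USD 30151.47

Import duty = 289917.96 × 4% = 11596.72
VAT base = CIF + duty = 289917.96 + 11596.72 = 301514.68
Import VAT = 301514.68 × 10% = 30151.47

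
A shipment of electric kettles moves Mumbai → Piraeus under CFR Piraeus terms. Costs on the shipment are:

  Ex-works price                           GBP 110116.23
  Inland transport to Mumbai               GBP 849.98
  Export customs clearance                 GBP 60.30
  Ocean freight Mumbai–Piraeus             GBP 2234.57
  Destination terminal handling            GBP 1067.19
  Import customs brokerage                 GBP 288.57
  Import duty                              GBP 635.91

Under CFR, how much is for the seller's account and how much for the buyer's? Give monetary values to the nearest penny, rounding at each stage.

Seller: GBP 113261.08; buyer: GBP 1991.67

CFR: the seller pays costs through ocean freight to the destination port, but not insurance.
Seller's account: goods 110116.23 + inland to port 849.98 + export clearance 60.30 + freight 2234.57 = 113261.08
Buyer's account: destination terminal 1067.19 + brokerage 288.57 + duty 635.91 = 1991.67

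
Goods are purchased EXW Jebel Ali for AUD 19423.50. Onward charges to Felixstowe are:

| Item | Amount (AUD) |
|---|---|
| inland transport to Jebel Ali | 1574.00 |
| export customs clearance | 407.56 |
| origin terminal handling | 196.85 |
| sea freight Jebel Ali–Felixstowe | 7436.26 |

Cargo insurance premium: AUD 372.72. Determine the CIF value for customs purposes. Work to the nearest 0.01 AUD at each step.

CIF = EXW price + pre-shipment costs + freight + insurance
CIF = 19423.50 + 1574.00 + 407.56 + 196.85 + 7436.26 + 372.72 = 29410.89

CIF value: AUD 29410.89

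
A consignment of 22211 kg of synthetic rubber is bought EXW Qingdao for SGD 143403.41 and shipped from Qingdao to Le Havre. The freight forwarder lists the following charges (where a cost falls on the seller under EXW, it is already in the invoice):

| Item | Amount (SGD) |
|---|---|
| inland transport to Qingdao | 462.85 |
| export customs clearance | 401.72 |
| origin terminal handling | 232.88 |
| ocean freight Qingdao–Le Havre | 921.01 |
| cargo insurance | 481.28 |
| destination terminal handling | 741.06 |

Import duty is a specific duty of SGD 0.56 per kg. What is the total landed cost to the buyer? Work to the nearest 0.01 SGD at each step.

Total landed cost: SGD 159082.37

EXW: the seller makes goods available at their premises; the buyer bears all onward costs.
CIF value = EXW price + inland to port + export clearance + origin terminal + freight + insurance = 143403.41 + 462.85 + 401.72 + 232.88 + 921.01 + 481.28 = 145903.15
Import duty = 22211 × 0.56 = 12438.16
Buyer bears: inland to port 462.85 + export clearance 401.72 + origin terminal 232.88 + freight 921.01 + insurance 481.28 + destination terminal 741.06 + duty 12438.16 = 15678.96
Landed cost = invoice 143403.41 + 15678.96 = 159082.37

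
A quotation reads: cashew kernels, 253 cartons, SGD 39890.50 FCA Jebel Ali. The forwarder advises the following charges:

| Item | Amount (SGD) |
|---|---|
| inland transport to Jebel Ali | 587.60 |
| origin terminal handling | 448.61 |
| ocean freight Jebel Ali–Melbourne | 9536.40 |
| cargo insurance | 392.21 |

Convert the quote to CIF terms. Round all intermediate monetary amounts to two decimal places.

CIF price: SGD 50267.72

Not relevant to the conversion: inland to port — on the seller under both FCA and CIF; already in the FCA price and stays in the CIF price.
From FCA to CIF, the seller additionally bears: origin terminal, freight, insurance.
CIF price = 39890.50 + 448.61 + 9536.40 + 392.21 = 50267.72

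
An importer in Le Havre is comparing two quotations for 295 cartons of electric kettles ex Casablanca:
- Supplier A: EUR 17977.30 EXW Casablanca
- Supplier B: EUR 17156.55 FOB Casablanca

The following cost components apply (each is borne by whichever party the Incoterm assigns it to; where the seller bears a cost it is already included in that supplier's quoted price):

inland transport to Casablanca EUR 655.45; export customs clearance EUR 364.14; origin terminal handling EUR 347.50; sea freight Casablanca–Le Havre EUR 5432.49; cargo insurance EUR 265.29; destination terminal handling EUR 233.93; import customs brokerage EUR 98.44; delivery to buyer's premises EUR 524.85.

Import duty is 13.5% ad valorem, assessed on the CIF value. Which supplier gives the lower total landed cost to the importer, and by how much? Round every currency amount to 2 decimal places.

Supplier B is cheaper by EUR 2483.20

Supplier A (EXW):
CIF value = EXW price + inland to port + export clearance + origin terminal + freight + insurance = 17977.30 + 655.45 + 364.14 + 347.50 + 5432.49 + 265.29 = 25042.17
Import duty = 25042.17 × 13.5% = 3380.69
Buyer bears (A): 655.45 + 364.14 + 347.50 + 5432.49 + 265.29 + 233.93 + 98.44 + 524.85 = 7922.09
Landed cost (A) = invoice 17977.30 + 7922.09 + duty 3380.69 = 29280.08
Supplier B (FOB):
CIF value = FOB price + freight + insurance = 17156.55 + 5432.49 + 265.29 = 22854.33
Import duty = 22854.33 × 13.5% = 3085.33
Buyer bears (B): 5432.49 + 265.29 + 233.93 + 98.44 + 524.85 = 6555.00
Landed cost (B) = invoice 17156.55 + 6555.00 + duty 3085.33 = 26796.88
Difference = |29280.08 − 26796.88| = 2483.20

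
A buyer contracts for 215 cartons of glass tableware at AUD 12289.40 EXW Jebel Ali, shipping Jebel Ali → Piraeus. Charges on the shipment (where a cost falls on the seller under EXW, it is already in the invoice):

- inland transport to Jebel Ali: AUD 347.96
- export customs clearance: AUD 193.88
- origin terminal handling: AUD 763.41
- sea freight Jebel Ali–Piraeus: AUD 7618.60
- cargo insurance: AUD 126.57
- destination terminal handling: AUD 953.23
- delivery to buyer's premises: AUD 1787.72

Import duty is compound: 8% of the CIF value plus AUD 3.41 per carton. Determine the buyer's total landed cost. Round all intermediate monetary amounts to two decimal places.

EXW: the seller makes goods available at their premises; the buyer bears all onward costs.
CIF value = EXW price + inland to port + export clearance + origin terminal + freight + insurance = 12289.40 + 347.96 + 193.88 + 763.41 + 7618.60 + 126.57 = 21339.82
Ad valorem component: 21339.82 × 8% = 1707.19
Specific component: 215 × 3.41 = 733.15
Import duty = 1707.19 + 733.15 = 2440.34
Buyer bears: inland to port 347.96 + export clearance 193.88 + origin terminal 763.41 + freight 7618.60 + insurance 126.57 + destination terminal 953.23 + delivery 1787.72 + duty 2440.34 = 14231.71
Landed cost = invoice 12289.40 + 14231.71 = 26521.11

Total landed cost: AUD 26521.11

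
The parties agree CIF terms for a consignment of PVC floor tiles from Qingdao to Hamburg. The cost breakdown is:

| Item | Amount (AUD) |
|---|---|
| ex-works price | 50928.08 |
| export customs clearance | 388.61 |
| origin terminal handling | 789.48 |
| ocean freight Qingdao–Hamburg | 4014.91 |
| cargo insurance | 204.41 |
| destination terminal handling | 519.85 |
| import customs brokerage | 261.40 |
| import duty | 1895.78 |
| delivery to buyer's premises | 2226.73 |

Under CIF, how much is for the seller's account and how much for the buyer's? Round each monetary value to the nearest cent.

CIF: the seller pays costs through ocean freight and marine insurance to the destination port.
Seller's account: goods 50928.08 + export clearance 388.61 + origin terminal 789.48 + freight 4014.91 + insurance 204.41 = 56325.49
Buyer's account: destination terminal 519.85 + brokerage 261.40 + duty 1895.78 + delivery 2226.73 = 4903.76

Seller: AUD 56325.49; buyer: AUD 4903.76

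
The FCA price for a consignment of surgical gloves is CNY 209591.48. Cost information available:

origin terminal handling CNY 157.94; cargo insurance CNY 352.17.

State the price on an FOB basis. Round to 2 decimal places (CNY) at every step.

Not relevant to the conversion: insurance — on the buyer under both terms; not part of either seller's price.
From FCA to FOB, the seller additionally bears: origin terminal.
FOB price = 209591.48 + 157.94 = 209749.42

FOB price: CNY 209749.42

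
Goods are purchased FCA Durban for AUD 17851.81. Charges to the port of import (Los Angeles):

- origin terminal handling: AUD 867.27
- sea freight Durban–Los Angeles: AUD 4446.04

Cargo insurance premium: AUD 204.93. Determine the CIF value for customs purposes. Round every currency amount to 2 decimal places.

CIF = FCA price + pre-shipment costs + freight + insurance
CIF = 17851.81 + 867.27 + 4446.04 + 204.93 = 23370.05

CIF value: AUD 23370.05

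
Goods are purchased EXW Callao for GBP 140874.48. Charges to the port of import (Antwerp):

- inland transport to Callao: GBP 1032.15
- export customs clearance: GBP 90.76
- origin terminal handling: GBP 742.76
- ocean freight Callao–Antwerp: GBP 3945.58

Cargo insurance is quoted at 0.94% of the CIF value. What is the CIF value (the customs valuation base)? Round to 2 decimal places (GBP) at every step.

Let C be the CIF value. C = EXW price + pre-shipment costs + freight + 0.94% × C
C − 0.94% × C = 140874.48 + 1032.15 + 90.76 + 742.76 + 3945.58
0.9906 × C = 146685.73
C = 146685.73 / 0.9906 = 148077.66
Insurance premium = 0.94% × 148077.66 = 1391.93

CIF value: GBP 148077.66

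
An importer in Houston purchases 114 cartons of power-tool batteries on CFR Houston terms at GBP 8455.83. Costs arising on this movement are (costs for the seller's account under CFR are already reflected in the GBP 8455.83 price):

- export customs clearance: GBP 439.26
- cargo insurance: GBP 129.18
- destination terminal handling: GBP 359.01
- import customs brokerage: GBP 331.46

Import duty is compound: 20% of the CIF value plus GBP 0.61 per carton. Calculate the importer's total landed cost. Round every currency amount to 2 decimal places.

CFR: the seller pays costs through ocean freight to the destination port, but not insurance.
Already in the invoice (seller's account under CFR): export clearance — exclude.
CIF value = CFR price + insurance = 8455.83 + 129.18 = 8585.01
Ad valorem component: 8585.01 × 20% = 1717.00
Specific component: 114 × 0.61 = 69.54
Import duty = 1717.00 + 69.54 = 1786.54
Buyer bears: insurance 129.18 + destination terminal 359.01 + brokerage 331.46 + duty 1786.54 = 2606.19
Landed cost = invoice 8455.83 + 2606.19 = 11062.02

Total landed cost: GBP 11062.02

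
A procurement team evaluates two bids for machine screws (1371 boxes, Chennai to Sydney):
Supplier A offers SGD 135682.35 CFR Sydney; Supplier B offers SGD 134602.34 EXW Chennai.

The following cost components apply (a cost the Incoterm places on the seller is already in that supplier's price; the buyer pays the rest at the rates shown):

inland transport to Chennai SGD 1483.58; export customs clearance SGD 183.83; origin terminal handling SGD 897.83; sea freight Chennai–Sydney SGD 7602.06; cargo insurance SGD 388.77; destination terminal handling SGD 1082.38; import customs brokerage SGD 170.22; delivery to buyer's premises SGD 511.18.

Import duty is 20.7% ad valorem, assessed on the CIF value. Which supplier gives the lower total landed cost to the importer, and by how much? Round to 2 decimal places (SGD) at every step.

Supplier A (CFR):
CIF value = CFR price + insurance = 135682.35 + 388.77 = 136071.12
Import duty = 136071.12 × 20.7% = 28166.72
Buyer bears (A): 388.77 + 1082.38 + 170.22 + 511.18 = 2152.55
Landed cost (A) = invoice 135682.35 + 2152.55 + duty 28166.72 = 166001.62
Supplier B (EXW):
CIF value = EXW price + inland to port + export clearance + origin terminal + freight + insurance = 134602.34 + 1483.58 + 183.83 + 897.83 + 7602.06 + 388.77 = 145158.41
Import duty = 145158.41 × 20.7% = 30047.79
Buyer bears (B): 1483.58 + 183.83 + 897.83 + 7602.06 + 388.77 + 1082.38 + 170.22 + 511.18 = 12319.85
Landed cost (B) = invoice 134602.34 + 12319.85 + duty 30047.79 = 176969.98
Difference = |166001.62 − 176969.98| = 10968.36

Supplier A is cheaper by SGD 10968.36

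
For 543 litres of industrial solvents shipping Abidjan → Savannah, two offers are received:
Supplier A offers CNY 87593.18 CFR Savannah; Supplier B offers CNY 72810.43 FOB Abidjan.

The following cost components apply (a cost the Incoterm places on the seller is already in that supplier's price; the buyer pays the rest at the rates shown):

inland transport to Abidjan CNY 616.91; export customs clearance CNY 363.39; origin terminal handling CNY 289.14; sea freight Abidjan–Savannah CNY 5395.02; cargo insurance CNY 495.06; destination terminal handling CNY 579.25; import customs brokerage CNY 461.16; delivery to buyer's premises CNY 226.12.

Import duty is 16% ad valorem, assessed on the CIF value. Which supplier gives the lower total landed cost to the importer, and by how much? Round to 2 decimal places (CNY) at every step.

Supplier A (CFR):
CIF value = CFR price + insurance = 87593.18 + 495.06 = 88088.24
Import duty = 88088.24 × 16% = 14094.12
Buyer bears (A): 495.06 + 579.25 + 461.16 + 226.12 = 1761.59
Landed cost (A) = invoice 87593.18 + 1761.59 + duty 14094.12 = 103448.89
Supplier B (FOB):
CIF value = FOB price + freight + insurance = 72810.43 + 5395.02 + 495.06 = 78700.51
Import duty = 78700.51 × 16% = 12592.08
Buyer bears (B): 5395.02 + 495.06 + 579.25 + 461.16 + 226.12 = 7156.61
Landed cost (B) = invoice 72810.43 + 7156.61 + duty 12592.08 = 92559.12
Difference = |103448.89 − 92559.12| = 10889.77

Supplier B is cheaper by CNY 10889.77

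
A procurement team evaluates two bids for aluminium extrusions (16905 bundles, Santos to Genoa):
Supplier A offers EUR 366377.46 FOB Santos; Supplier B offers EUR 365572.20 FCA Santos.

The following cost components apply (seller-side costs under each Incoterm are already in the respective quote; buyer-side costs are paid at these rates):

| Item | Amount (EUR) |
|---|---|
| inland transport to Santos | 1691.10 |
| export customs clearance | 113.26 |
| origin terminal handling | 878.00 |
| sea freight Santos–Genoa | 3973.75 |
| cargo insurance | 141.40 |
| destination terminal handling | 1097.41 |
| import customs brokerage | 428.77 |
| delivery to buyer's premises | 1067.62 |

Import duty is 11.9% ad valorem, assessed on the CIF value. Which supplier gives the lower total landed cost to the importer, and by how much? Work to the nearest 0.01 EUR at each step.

Supplier A is cheaper by EUR 81.40

Supplier A (FOB):
CIF value = FOB price + freight + insurance = 366377.46 + 3973.75 + 141.40 = 370492.61
Import duty = 370492.61 × 11.9% = 44088.62
Buyer bears (A): 3973.75 + 141.40 + 1097.41 + 428.77 + 1067.62 = 6708.95
Landed cost (A) = invoice 366377.46 + 6708.95 + duty 44088.62 = 417175.03
Supplier B (FCA):
CIF value = FCA price + origin terminal + freight + insurance = 365572.20 + 878.00 + 3973.75 + 141.40 = 370565.35
Import duty = 370565.35 × 11.9% = 44097.28
Buyer bears (B): 878.00 + 3973.75 + 141.40 + 1097.41 + 428.77 + 1067.62 = 7586.95
Landed cost (B) = invoice 365572.20 + 7586.95 + duty 44097.28 = 417256.43
Difference = |417175.03 − 417256.43| = 81.40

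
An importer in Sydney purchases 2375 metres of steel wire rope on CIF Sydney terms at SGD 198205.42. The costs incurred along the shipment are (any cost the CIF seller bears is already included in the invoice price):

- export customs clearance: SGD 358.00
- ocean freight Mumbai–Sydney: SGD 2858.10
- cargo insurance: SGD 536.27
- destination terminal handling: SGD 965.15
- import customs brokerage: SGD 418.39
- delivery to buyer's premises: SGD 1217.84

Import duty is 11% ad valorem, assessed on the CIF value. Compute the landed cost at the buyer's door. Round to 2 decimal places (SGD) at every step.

CIF: the seller pays costs through ocean freight and marine insurance to the destination port.
Already in the invoice (seller's account under CIF): export clearance, freight, insurance — exclude.
The CIF price already equals the CIF value: 198205.42
Import duty = 198205.42 × 11% = 21802.60
Buyer bears: destination terminal 965.15 + brokerage 418.39 + delivery 1217.84 + duty 21802.60 = 24403.98
Landed cost = invoice 198205.42 + 24403.98 = 222609.40

Total landed cost: SGD 222609.40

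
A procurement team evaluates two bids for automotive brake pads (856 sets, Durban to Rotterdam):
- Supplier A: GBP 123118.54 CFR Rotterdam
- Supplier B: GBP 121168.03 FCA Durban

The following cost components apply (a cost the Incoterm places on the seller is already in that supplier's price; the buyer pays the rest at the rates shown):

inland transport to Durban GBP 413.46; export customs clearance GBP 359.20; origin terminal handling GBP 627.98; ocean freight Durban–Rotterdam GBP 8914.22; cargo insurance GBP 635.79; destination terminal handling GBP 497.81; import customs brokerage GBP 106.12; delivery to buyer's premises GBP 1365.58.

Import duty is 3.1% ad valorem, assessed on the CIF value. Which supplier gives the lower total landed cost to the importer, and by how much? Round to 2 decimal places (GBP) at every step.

Supplier A (CFR):
CIF value = CFR price + insurance = 123118.54 + 635.79 = 123754.33
Import duty = 123754.33 × 3.1% = 3836.38
Buyer bears (A): 635.79 + 497.81 + 106.12 + 1365.58 = 2605.30
Landed cost (A) = invoice 123118.54 + 2605.30 + duty 3836.38 = 129560.22
Supplier B (FCA):
CIF value = FCA price + origin terminal + freight + insurance = 121168.03 + 627.98 + 8914.22 + 635.79 = 131346.02
Import duty = 131346.02 × 3.1% = 4071.73
Buyer bears (B): 627.98 + 8914.22 + 635.79 + 497.81 + 106.12 + 1365.58 = 12147.50
Landed cost (B) = invoice 121168.03 + 12147.50 + duty 4071.73 = 137387.26
Difference = |129560.22 − 137387.26| = 7827.04

Supplier A is cheaper by GBP 7827.04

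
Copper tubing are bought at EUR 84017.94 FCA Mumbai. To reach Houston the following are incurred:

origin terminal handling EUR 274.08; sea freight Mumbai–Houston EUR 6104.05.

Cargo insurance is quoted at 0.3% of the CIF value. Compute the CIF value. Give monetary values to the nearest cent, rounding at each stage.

Let C be the CIF value. C = FCA price + pre-shipment costs + freight + 0.3% × C
C − 0.3% × C = 84017.94 + 274.08 + 6104.05
0.997 × C = 90396.07
C = 90396.07 / 0.997 = 90668.07
Insurance premium = 0.3% × 90668.07 = 272.00

CIF value: EUR 90668.07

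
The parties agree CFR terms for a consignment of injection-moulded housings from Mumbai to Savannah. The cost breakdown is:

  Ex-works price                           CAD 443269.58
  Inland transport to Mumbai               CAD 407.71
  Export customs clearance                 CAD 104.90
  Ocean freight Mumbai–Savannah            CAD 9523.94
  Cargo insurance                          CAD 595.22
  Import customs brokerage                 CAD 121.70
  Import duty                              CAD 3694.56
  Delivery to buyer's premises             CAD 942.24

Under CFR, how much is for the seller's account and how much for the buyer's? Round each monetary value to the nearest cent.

CFR: the seller pays costs through ocean freight to the destination port, but not insurance.
Seller's account: goods 443269.58 + inland to port 407.71 + export clearance 104.90 + freight 9523.94 = 453306.13
Buyer's account: insurance 595.22 + brokerage 121.70 + duty 3694.56 + delivery 942.24 = 5353.72

Seller: CAD 453306.13; buyer: CAD 5353.72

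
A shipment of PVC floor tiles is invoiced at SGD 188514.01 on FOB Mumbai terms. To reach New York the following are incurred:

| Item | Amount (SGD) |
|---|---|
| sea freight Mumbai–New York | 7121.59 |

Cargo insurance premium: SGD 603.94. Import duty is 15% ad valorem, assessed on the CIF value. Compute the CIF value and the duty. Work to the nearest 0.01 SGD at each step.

CIF = FOB price + freight + insurance
CIF = 188514.01 + 7121.59 + 603.94 = 196239.54
Import duty = 196239.54 × 15% = 29435.93

CIF value: SGD 196239.54; import duty: SGD 29435.93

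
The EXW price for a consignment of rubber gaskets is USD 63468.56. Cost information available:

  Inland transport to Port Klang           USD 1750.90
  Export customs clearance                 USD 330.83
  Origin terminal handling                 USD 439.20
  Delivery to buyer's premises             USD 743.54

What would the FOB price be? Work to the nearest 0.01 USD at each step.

FOB price: USD 65989.49

Not relevant to the conversion: delivery — on the buyer under both terms; not part of either seller's price.
From EXW to FOB, the seller additionally bears: inland to port, export clearance, origin terminal.
FOB price = 63468.56 + 1750.90 + 330.83 + 439.20 = 65989.49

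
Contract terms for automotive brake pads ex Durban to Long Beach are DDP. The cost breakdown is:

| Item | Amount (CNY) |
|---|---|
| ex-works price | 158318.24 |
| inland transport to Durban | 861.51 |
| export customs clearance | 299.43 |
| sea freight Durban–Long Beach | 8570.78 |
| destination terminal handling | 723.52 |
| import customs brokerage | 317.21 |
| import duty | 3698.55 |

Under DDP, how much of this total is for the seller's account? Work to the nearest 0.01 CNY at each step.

DDP: the seller bears all costs including import duty.
Seller's account: goods 158318.24 + inland to port 861.51 + export clearance 299.43 + freight 8570.78 + destination terminal 723.52 + brokerage 317.21 + duty 3698.55 = 172789.24
Buyer's account: 0.00

Seller's account: CNY 172789.24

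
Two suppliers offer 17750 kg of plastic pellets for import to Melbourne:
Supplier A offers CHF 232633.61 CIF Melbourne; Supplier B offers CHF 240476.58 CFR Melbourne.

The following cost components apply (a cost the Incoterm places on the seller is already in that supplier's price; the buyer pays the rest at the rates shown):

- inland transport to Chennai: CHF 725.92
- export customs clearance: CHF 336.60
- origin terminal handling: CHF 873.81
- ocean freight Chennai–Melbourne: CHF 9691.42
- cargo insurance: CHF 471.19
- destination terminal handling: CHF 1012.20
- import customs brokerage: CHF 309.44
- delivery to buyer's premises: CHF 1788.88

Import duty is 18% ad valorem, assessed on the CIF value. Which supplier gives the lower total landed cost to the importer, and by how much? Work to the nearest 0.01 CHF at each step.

Supplier A (CIF):
The CIF price already equals the CIF value: 232633.61
Import duty = 232633.61 × 18% = 41874.05
Buyer bears (A): 1012.20 + 309.44 + 1788.88 = 3110.52
Landed cost (A) = invoice 232633.61 + 3110.52 + duty 41874.05 = 277618.18
Supplier B (CFR):
CIF value = CFR price + insurance = 240476.58 + 471.19 = 240947.77
Import duty = 240947.77 × 18% = 43370.60
Buyer bears (B): 471.19 + 1012.20 + 309.44 + 1788.88 = 3581.71
Landed cost (B) = invoice 240476.58 + 3581.71 + duty 43370.60 = 287428.89
Difference = |277618.18 − 287428.89| = 9810.71

Supplier A is cheaper by CHF 9810.71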